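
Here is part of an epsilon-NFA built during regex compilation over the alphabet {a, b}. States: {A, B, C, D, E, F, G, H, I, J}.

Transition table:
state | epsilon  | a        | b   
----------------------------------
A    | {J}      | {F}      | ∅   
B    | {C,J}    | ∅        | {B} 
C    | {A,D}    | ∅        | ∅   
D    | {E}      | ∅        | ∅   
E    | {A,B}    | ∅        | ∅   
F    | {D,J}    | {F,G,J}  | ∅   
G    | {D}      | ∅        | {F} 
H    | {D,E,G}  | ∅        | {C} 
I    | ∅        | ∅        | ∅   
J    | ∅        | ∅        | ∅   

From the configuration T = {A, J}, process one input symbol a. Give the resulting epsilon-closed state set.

{A, B, C, D, E, F, J}

A on a → {F}.
No a-transition from J.
Union after reading a: {F}.
Now take the epsilon-closure:
From F via epsilon: add D, J.
From D via epsilon: add E.
From E via epsilon: add A, B.
From B via epsilon: add C.
No new states can be added; the closed set is {A, B, C, D, E, F, J}.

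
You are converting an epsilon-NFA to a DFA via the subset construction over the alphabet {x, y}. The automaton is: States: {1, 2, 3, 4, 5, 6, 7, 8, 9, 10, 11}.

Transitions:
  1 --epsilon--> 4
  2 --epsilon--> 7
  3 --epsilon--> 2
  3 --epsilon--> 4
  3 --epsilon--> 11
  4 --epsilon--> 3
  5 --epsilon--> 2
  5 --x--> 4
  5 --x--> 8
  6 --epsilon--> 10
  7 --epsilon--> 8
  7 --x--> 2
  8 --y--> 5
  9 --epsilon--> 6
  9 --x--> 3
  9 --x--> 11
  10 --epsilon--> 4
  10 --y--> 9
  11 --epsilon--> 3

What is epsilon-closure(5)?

{2, 5, 7, 8}

Start with {5}.
From 5 via epsilon: add 2.
From 2 via epsilon: add 7.
From 7 via epsilon: add 8.
No new states can be added; the closed set is {2, 5, 7, 8}.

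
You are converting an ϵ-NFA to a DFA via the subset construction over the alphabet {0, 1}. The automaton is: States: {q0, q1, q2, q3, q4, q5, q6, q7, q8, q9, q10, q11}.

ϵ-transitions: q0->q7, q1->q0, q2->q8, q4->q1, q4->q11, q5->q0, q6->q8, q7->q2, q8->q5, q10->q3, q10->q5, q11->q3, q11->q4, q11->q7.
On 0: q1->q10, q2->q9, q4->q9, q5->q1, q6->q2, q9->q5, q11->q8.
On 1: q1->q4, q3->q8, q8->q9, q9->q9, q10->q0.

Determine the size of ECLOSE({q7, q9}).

Start with {q7, q9}.
From q7 via ϵ: add q2.
From q2 via ϵ: add q8.
From q8 via ϵ: add q5.
From q5 via ϵ: add q0.
ϵ-closure = {q0, q2, q5, q7, q8, q9}, which has 6 states.

6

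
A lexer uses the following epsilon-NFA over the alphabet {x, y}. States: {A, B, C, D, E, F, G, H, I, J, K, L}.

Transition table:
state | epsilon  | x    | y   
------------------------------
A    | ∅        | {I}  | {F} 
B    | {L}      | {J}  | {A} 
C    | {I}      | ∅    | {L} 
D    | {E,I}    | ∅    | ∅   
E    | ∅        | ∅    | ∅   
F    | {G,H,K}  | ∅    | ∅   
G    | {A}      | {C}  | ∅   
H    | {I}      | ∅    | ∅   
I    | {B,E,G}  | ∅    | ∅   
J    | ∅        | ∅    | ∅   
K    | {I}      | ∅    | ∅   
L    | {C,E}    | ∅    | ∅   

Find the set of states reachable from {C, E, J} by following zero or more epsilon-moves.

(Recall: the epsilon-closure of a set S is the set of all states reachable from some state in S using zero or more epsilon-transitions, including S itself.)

{A, B, C, E, G, I, J, L}

Start with {C, E, J}.
From C via epsilon: add I.
From I via epsilon: add B, G.
From B via epsilon: add L.
From G via epsilon: add A.
No new states can be added; the closed set is {A, B, C, E, G, I, J, L}.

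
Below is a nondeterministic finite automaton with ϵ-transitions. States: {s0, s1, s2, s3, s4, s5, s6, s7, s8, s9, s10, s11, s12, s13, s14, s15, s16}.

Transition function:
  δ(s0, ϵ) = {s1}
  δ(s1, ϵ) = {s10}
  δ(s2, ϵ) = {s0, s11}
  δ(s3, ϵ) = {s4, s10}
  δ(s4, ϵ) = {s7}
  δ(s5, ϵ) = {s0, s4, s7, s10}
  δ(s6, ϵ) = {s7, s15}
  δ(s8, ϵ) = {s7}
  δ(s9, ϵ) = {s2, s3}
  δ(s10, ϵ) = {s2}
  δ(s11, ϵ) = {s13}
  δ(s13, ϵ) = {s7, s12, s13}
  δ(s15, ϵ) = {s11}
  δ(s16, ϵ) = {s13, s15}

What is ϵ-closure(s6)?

Start with {s6}.
From s6 via ϵ: add s7, s15.
From s15 via ϵ: add s11.
From s11 via ϵ: add s13.
From s13 via ϵ: add s12.
No new states can be added; the closed set is {s6, s7, s11, s12, s13, s15}.

{s6, s7, s11, s12, s13, s15}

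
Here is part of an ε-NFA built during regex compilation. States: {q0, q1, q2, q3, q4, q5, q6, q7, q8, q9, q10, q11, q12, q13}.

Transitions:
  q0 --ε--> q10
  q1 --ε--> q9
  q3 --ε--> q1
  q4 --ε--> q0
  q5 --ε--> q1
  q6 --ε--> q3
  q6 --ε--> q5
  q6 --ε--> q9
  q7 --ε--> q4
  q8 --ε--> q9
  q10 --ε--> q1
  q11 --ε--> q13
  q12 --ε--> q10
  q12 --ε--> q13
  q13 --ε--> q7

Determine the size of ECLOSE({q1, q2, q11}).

9

Start with {q1, q2, q11}.
From q1 via ε: add q9.
From q11 via ε: add q13.
From q13 via ε: add q7.
From q7 via ε: add q4.
From q4 via ε: add q0.
From q0 via ε: add q10.
ε-closure = {q0, q1, q2, q4, q7, q9, q10, q11, q13}, which has 9 states.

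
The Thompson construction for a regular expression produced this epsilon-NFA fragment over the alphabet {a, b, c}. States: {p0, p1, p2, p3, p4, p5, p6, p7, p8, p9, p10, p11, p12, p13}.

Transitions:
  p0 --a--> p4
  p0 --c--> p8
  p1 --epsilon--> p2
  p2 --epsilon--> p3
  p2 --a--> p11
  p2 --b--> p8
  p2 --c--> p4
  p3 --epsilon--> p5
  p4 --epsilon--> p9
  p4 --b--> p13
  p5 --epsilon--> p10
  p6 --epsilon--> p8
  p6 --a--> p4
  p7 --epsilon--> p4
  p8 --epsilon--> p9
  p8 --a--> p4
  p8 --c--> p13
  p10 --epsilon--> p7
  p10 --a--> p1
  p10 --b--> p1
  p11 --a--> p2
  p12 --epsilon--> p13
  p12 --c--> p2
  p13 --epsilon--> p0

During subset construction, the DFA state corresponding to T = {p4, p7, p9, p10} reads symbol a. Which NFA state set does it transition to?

{p1, p2, p3, p4, p5, p7, p9, p10}

p10 on a → {p1}.
No a-transition from p4, p7, p9.
Union after reading a: {p1}.
Now take the epsilon-closure:
From p1 via epsilon: add p2.
From p2 via epsilon: add p3.
From p3 via epsilon: add p5.
From p5 via epsilon: add p10.
From p10 via epsilon: add p7.
From p7 via epsilon: add p4.
From p4 via epsilon: add p9.
No new states can be added; the closed set is {p1, p2, p3, p4, p5, p7, p9, p10}.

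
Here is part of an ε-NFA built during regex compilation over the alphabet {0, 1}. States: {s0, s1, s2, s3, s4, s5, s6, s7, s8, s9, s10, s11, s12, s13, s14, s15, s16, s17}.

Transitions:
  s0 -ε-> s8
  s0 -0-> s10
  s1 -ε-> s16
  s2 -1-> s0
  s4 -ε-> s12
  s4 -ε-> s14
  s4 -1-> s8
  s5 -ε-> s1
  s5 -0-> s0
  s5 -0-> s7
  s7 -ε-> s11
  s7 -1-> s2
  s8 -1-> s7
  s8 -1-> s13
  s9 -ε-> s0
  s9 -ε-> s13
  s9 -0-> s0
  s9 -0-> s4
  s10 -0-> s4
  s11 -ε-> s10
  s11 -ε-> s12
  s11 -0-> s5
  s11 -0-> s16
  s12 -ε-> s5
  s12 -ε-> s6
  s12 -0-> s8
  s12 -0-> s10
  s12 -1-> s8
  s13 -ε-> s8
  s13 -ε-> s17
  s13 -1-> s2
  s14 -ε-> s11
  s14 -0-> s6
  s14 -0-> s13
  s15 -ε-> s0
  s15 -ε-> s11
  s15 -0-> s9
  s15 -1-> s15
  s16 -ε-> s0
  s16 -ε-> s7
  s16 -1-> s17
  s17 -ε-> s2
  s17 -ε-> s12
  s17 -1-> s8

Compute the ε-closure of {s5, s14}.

Start with {s5, s14}.
From s5 via ε: add s1.
From s14 via ε: add s11.
From s1 via ε: add s16.
From s11 via ε: add s10, s12.
From s12 via ε: add s6.
From s16 via ε: add s0, s7.
From s0 via ε: add s8.
No new states can be added; the closed set is {s0, s1, s5, s6, s7, s8, s10, s11, s12, s14, s16}.

{s0, s1, s5, s6, s7, s8, s10, s11, s12, s14, s16}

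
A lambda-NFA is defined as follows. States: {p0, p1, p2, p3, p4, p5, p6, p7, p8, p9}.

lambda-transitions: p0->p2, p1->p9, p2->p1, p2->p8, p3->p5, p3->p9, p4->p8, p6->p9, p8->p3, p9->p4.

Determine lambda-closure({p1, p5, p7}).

Start with {p1, p5, p7}.
From p1 via lambda: add p9.
From p9 via lambda: add p4.
From p4 via lambda: add p8.
From p8 via lambda: add p3.
No new states can be added; the closed set is {p1, p3, p4, p5, p7, p8, p9}.

{p1, p3, p4, p5, p7, p8, p9}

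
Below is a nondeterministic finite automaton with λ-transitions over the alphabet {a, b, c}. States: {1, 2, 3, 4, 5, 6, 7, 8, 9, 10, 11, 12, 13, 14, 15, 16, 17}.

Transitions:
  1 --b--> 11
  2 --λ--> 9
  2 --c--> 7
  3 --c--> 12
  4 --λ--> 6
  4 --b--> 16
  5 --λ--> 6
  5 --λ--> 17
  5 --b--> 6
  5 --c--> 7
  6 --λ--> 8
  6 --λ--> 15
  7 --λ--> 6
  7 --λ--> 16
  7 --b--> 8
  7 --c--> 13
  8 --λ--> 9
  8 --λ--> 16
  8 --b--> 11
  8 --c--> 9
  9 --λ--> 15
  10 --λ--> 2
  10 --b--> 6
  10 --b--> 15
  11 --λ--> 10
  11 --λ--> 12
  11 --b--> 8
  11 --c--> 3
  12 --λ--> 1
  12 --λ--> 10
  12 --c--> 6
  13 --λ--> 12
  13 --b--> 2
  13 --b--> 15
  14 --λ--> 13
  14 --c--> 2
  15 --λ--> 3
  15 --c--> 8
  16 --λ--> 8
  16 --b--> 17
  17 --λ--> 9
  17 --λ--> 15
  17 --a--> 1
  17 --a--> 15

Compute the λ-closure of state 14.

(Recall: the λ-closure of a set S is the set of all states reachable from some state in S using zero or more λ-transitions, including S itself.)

Start with {14}.
From 14 via λ: add 13.
From 13 via λ: add 12.
From 12 via λ: add 1, 10.
From 10 via λ: add 2.
From 2 via λ: add 9.
From 9 via λ: add 15.
From 15 via λ: add 3.
No new states can be added; the closed set is {1, 2, 3, 9, 10, 12, 13, 14, 15}.

{1, 2, 3, 9, 10, 12, 13, 14, 15}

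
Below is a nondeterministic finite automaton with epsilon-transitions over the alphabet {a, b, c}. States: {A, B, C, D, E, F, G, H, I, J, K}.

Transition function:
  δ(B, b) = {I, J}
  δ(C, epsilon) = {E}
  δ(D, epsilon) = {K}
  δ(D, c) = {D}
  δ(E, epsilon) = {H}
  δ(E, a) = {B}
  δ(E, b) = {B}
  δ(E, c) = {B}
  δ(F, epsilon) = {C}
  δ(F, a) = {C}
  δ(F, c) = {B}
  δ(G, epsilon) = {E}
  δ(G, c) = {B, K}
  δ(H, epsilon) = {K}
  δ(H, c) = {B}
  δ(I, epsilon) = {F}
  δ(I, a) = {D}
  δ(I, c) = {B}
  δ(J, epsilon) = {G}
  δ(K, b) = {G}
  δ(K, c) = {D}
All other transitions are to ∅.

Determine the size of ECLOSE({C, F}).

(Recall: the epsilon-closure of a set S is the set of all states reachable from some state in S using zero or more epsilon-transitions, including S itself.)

5

Start with {C, F}.
From C via epsilon: add E.
From E via epsilon: add H.
From H via epsilon: add K.
epsilon-closure = {C, E, F, H, K}, which has 5 states.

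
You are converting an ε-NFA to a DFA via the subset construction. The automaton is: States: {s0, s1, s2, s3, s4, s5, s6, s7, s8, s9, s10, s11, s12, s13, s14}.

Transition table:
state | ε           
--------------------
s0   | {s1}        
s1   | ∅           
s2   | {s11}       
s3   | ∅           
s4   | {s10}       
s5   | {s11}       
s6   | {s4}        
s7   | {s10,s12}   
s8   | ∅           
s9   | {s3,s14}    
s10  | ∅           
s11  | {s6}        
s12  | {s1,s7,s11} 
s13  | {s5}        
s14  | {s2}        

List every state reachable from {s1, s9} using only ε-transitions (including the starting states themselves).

Start with {s1, s9}.
From s9 via ε: add s3, s14.
From s14 via ε: add s2.
From s2 via ε: add s11.
From s11 via ε: add s6.
From s6 via ε: add s4.
From s4 via ε: add s10.
No new states can be added; the closed set is {s1, s2, s3, s4, s6, s9, s10, s11, s14}.

{s1, s2, s3, s4, s6, s9, s10, s11, s14}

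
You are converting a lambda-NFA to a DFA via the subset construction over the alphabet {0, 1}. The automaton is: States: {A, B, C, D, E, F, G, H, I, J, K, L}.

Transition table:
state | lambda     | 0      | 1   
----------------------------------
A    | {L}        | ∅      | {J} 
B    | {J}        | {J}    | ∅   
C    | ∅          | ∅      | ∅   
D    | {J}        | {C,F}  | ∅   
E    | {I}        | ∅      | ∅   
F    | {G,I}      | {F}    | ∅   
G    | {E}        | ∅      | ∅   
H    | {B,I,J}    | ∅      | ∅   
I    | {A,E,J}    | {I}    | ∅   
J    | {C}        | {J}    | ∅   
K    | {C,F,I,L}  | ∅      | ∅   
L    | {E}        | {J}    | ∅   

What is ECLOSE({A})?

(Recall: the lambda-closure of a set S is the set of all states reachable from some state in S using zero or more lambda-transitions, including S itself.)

{A, C, E, I, J, L}

Start with {A}.
From A via lambda: add L.
From L via lambda: add E.
From E via lambda: add I.
From I via lambda: add J.
From J via lambda: add C.
No new states can be added; the closed set is {A, C, E, I, J, L}.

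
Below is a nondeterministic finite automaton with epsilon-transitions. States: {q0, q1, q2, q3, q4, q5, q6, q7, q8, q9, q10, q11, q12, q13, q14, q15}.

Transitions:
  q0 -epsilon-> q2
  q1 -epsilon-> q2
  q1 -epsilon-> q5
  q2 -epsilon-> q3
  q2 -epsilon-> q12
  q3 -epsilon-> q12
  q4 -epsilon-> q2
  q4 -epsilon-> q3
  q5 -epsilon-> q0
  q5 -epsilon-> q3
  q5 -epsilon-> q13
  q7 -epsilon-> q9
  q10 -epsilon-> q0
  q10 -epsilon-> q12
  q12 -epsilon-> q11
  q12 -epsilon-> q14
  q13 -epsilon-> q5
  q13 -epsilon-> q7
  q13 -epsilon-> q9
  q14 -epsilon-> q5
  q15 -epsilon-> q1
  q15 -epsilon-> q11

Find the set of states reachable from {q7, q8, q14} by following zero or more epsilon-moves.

Start with {q7, q8, q14}.
From q7 via epsilon: add q9.
From q14 via epsilon: add q5.
From q5 via epsilon: add q0, q3, q13.
From q0 via epsilon: add q2.
From q3 via epsilon: add q12.
From q12 via epsilon: add q11.
No new states can be added; the closed set is {q0, q2, q3, q5, q7, q8, q9, q11, q12, q13, q14}.

{q0, q2, q3, q5, q7, q8, q9, q11, q12, q13, q14}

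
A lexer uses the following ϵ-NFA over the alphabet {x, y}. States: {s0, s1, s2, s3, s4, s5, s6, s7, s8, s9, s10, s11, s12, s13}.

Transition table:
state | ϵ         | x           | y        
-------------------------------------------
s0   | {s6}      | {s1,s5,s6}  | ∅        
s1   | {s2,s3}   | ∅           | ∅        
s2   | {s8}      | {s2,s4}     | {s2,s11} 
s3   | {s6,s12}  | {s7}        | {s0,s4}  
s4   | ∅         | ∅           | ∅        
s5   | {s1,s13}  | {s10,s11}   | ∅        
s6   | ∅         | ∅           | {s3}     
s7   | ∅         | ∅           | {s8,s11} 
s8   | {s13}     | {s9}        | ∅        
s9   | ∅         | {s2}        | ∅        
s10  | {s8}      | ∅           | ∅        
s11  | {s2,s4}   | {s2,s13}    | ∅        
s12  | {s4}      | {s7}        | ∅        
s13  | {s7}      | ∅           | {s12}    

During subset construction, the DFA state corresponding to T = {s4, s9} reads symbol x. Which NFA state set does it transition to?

{s2, s7, s8, s13}

s9 on x → {s2}.
No x-transition from s4.
Union after reading x: {s2}.
Now take the ϵ-closure:
From s2 via ϵ: add s8.
From s8 via ϵ: add s13.
From s13 via ϵ: add s7.
No new states can be added; the closed set is {s2, s7, s8, s13}.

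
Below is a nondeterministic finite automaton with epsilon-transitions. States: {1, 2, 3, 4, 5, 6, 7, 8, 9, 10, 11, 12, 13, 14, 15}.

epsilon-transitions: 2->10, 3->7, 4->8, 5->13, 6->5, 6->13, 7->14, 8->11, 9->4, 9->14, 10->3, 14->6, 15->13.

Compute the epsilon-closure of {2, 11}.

{2, 3, 5, 6, 7, 10, 11, 13, 14}

Start with {2, 11}.
From 2 via epsilon: add 10.
From 10 via epsilon: add 3.
From 3 via epsilon: add 7.
From 7 via epsilon: add 14.
From 14 via epsilon: add 6.
From 6 via epsilon: add 5, 13.
No new states can be added; the closed set is {2, 3, 5, 6, 7, 10, 11, 13, 14}.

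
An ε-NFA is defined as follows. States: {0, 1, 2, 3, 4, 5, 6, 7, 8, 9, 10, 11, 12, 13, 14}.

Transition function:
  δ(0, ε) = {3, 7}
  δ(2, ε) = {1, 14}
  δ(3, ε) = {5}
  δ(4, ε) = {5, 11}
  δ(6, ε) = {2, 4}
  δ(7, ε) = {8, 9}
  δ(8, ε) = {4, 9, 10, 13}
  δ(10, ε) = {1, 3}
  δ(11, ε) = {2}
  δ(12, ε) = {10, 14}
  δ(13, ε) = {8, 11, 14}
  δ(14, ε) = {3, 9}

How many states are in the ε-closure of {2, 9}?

Start with {2, 9}.
From 2 via ε: add 1, 14.
From 14 via ε: add 3.
From 3 via ε: add 5.
ε-closure = {1, 2, 3, 5, 9, 14}, which has 6 states.

6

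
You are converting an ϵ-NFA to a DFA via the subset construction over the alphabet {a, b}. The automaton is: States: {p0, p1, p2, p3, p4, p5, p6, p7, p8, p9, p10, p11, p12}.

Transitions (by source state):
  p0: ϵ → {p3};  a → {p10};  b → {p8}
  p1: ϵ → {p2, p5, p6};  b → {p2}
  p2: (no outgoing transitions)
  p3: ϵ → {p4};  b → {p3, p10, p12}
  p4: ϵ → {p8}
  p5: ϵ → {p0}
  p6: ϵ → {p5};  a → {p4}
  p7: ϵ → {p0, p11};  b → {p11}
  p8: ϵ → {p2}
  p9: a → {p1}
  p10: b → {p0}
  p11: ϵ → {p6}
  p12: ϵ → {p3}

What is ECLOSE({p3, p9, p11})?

Start with {p3, p9, p11}.
From p3 via ϵ: add p4.
From p11 via ϵ: add p6.
From p4 via ϵ: add p8.
From p6 via ϵ: add p5.
From p5 via ϵ: add p0.
From p8 via ϵ: add p2.
No new states can be added; the closed set is {p0, p2, p3, p4, p5, p6, p8, p9, p11}.

{p0, p2, p3, p4, p5, p6, p8, p9, p11}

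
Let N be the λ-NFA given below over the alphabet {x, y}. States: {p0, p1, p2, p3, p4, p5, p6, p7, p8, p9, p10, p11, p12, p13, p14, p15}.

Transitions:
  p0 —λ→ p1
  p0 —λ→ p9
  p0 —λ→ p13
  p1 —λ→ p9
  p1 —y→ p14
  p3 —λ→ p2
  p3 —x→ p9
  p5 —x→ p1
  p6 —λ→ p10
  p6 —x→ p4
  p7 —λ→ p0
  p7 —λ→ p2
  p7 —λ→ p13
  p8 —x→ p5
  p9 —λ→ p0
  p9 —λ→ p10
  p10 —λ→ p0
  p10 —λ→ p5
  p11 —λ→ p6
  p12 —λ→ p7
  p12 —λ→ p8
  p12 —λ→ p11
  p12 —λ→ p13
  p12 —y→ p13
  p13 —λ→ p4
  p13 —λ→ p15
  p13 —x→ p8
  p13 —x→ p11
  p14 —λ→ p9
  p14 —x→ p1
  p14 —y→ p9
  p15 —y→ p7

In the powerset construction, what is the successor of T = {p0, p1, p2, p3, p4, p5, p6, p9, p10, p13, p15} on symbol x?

{p0, p1, p4, p5, p6, p8, p9, p10, p11, p13, p15}

p3 on x → {p9}.
p5 on x → {p1}.
p6 on x → {p4}.
p13 on x → {p8, p11}.
No x-transition from p0, p1, p2, p4, p9, p10, p15.
Union after reading x: {p1, p4, p8, p9, p11}.
Now take the λ-closure:
From p9 via λ: add p0, p10.
From p11 via λ: add p6.
From p0 via λ: add p13.
From p10 via λ: add p5.
From p13 via λ: add p15.
No new states can be added; the closed set is {p0, p1, p4, p5, p6, p8, p9, p10, p11, p13, p15}.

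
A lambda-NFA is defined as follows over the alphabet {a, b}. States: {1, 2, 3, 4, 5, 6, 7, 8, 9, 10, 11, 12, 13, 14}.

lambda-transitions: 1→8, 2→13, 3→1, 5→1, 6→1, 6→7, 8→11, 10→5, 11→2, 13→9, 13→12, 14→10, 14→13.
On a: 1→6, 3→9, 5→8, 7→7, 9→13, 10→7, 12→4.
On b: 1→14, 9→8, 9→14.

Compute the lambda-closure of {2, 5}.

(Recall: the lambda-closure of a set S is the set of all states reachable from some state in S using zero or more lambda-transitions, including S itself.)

Start with {2, 5}.
From 2 via lambda: add 13.
From 5 via lambda: add 1.
From 1 via lambda: add 8.
From 13 via lambda: add 9, 12.
From 8 via lambda: add 11.
No new states can be added; the closed set is {1, 2, 5, 8, 9, 11, 12, 13}.

{1, 2, 5, 8, 9, 11, 12, 13}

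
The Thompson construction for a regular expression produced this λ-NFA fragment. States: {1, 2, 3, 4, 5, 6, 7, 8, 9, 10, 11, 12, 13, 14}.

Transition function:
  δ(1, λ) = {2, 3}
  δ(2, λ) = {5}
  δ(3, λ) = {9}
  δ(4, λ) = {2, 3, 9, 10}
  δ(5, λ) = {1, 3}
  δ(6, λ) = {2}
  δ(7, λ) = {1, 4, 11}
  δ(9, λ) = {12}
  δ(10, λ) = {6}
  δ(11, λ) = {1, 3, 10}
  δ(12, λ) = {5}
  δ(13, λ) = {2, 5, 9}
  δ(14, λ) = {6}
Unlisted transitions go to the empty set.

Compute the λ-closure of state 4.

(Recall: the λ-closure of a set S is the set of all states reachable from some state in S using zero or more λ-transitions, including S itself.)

{1, 2, 3, 4, 5, 6, 9, 10, 12}

Start with {4}.
From 4 via λ: add 2, 3, 9, 10.
From 2 via λ: add 5.
From 9 via λ: add 12.
From 10 via λ: add 6.
From 5 via λ: add 1.
No new states can be added; the closed set is {1, 2, 3, 4, 5, 6, 9, 10, 12}.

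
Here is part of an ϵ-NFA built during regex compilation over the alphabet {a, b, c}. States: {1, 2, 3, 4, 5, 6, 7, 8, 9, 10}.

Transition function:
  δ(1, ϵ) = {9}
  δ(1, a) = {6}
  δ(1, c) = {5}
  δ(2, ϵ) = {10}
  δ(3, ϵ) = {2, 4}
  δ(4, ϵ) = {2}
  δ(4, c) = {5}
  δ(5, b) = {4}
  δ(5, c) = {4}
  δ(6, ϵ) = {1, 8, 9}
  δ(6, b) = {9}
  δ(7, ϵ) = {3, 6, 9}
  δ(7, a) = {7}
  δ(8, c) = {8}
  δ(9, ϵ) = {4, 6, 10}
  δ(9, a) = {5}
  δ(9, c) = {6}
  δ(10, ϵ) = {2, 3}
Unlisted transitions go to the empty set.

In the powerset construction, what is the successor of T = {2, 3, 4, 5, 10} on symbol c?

{2, 3, 4, 5, 10}

4 on c → {5}.
5 on c → {4}.
No c-transition from 2, 3, 10.
Union after reading c: {4, 5}.
Now take the ϵ-closure:
From 4 via ϵ: add 2.
From 2 via ϵ: add 10.
From 10 via ϵ: add 3.
No new states can be added; the closed set is {2, 3, 4, 5, 10}.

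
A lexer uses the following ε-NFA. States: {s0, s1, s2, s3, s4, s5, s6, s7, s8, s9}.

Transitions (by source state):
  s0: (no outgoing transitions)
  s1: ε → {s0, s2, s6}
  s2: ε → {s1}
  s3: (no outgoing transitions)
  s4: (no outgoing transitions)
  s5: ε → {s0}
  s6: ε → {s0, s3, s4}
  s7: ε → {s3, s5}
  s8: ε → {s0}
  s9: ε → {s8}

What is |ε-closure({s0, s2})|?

Start with {s0, s2}.
From s2 via ε: add s1.
From s1 via ε: add s6.
From s6 via ε: add s3, s4.
ε-closure = {s0, s1, s2, s3, s4, s6}, which has 6 states.

6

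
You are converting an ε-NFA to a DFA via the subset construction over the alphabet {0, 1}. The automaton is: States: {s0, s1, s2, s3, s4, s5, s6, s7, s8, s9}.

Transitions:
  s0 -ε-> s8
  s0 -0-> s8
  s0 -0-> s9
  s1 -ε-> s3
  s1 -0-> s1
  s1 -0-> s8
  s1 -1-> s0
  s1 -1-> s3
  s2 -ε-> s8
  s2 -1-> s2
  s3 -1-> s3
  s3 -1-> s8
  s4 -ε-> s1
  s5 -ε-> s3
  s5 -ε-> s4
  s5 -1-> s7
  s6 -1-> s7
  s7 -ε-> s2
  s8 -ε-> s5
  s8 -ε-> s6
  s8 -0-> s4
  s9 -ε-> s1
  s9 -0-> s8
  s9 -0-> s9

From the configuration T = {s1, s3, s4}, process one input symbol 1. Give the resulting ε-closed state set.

s1 on 1 → {s0, s3}.
s3 on 1 → {s3, s8}.
No 1-transition from s4.
Union after reading 1: {s0, s3, s8}.
Now take the ε-closure:
From s8 via ε: add s5, s6.
From s5 via ε: add s4.
From s4 via ε: add s1.
No new states can be added; the closed set is {s0, s1, s3, s4, s5, s6, s8}.

{s0, s1, s3, s4, s5, s6, s8}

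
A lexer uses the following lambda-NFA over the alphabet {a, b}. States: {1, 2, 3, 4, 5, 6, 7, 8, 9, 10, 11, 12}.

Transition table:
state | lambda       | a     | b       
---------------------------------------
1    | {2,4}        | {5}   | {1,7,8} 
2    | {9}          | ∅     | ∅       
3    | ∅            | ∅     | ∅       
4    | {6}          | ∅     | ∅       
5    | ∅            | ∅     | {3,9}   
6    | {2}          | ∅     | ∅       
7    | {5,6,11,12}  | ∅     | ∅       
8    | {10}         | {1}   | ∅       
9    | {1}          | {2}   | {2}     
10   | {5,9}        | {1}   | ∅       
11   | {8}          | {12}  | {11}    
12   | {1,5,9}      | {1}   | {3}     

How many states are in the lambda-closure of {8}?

8

Start with {8}.
From 8 via lambda: add 10.
From 10 via lambda: add 5, 9.
From 9 via lambda: add 1.
From 1 via lambda: add 2, 4.
From 4 via lambda: add 6.
lambda-closure = {1, 2, 4, 5, 6, 8, 9, 10}, which has 8 states.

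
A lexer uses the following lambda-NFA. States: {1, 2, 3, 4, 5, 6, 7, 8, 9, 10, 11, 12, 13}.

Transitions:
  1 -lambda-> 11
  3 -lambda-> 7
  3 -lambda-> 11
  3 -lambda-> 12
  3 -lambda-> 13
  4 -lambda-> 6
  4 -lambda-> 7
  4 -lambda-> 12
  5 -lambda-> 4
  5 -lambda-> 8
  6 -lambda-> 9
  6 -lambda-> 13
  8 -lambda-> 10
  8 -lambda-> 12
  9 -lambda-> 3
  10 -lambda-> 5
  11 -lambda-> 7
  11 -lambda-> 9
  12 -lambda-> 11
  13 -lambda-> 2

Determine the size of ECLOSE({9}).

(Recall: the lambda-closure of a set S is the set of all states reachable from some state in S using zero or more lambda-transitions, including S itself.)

Start with {9}.
From 9 via lambda: add 3.
From 3 via lambda: add 7, 11, 12, 13.
From 13 via lambda: add 2.
lambda-closure = {2, 3, 7, 9, 11, 12, 13}, which has 7 states.

7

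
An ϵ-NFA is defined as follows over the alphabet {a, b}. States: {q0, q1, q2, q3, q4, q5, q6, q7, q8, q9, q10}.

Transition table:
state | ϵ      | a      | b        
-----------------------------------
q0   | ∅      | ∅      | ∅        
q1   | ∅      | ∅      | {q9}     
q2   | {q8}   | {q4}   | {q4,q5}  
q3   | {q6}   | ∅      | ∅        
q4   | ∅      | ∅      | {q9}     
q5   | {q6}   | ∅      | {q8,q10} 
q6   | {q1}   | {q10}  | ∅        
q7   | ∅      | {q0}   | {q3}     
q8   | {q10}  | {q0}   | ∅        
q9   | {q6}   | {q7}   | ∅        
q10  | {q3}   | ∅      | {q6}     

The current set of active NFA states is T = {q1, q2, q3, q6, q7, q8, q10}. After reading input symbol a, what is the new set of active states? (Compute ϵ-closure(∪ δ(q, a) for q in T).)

{q0, q1, q3, q4, q6, q10}

q2 on a → {q4}.
q6 on a → {q10}.
q7 on a → {q0}.
q8 on a → {q0}.
No a-transition from q1, q3, q10.
Union after reading a: {q0, q4, q10}.
Now take the ϵ-closure:
From q10 via ϵ: add q3.
From q3 via ϵ: add q6.
From q6 via ϵ: add q1.
No new states can be added; the closed set is {q0, q1, q3, q4, q6, q10}.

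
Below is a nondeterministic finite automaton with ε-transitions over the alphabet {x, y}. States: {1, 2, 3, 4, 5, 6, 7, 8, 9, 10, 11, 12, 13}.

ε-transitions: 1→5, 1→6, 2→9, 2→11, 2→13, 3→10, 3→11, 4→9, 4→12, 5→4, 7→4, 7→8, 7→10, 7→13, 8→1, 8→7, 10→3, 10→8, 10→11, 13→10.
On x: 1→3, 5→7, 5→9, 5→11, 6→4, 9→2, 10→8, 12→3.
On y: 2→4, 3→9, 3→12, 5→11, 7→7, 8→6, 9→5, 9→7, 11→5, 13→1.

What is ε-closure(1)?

{1, 4, 5, 6, 9, 12}

Start with {1}.
From 1 via ε: add 5, 6.
From 5 via ε: add 4.
From 4 via ε: add 9, 12.
No new states can be added; the closed set is {1, 4, 5, 6, 9, 12}.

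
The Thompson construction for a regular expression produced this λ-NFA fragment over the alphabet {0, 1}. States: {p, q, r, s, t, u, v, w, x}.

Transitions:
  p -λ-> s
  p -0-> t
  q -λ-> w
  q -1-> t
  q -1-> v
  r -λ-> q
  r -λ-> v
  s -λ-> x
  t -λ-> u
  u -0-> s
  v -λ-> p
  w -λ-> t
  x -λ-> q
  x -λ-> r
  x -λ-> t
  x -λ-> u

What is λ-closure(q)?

Start with {q}.
From q via λ: add w.
From w via λ: add t.
From t via λ: add u.
No new states can be added; the closed set is {q, t, u, w}.

{q, t, u, w}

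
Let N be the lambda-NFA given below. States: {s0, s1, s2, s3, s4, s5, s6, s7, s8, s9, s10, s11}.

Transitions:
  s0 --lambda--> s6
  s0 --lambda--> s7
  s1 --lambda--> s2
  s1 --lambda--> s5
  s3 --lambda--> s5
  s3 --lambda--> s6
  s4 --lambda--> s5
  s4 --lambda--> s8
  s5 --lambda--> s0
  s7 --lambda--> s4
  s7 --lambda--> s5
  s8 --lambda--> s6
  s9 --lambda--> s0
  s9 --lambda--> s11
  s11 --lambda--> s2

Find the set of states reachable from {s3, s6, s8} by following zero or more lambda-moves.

{s0, s3, s4, s5, s6, s7, s8}

Start with {s3, s6, s8}.
From s3 via lambda: add s5.
From s5 via lambda: add s0.
From s0 via lambda: add s7.
From s7 via lambda: add s4.
No new states can be added; the closed set is {s0, s3, s4, s5, s6, s7, s8}.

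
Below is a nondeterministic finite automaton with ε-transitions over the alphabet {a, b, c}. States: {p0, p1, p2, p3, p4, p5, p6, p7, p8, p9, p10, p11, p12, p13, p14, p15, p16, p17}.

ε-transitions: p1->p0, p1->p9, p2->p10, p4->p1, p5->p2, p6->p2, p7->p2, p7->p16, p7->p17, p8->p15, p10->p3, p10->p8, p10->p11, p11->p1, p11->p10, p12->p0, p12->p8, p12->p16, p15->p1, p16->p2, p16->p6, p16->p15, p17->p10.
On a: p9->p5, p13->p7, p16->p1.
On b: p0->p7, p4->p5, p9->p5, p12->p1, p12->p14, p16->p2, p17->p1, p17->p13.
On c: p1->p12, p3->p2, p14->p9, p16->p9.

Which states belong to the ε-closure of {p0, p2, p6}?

Start with {p0, p2, p6}.
From p2 via ε: add p10.
From p10 via ε: add p3, p8, p11.
From p8 via ε: add p15.
From p11 via ε: add p1.
From p1 via ε: add p9.
No new states can be added; the closed set is {p0, p1, p2, p3, p6, p8, p9, p10, p11, p15}.

{p0, p1, p2, p3, p6, p8, p9, p10, p11, p15}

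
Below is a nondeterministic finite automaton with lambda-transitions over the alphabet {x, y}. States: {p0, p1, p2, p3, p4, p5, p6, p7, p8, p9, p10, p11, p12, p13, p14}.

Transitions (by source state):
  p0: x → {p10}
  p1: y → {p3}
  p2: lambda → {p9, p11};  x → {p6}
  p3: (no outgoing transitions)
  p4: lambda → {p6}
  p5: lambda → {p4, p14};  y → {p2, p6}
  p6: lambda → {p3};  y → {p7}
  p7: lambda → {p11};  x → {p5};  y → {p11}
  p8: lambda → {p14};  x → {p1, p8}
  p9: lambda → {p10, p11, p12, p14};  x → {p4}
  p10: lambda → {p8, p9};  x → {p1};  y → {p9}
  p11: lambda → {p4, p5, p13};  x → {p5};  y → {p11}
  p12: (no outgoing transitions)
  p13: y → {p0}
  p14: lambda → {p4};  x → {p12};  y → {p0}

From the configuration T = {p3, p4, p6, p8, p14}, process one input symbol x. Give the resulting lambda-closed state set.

p8 on x → {p1, p8}.
p14 on x → {p12}.
No x-transition from p3, p4, p6.
Union after reading x: {p1, p8, p12}.
Now take the lambda-closure:
From p8 via lambda: add p14.
From p14 via lambda: add p4.
From p4 via lambda: add p6.
From p6 via lambda: add p3.
No new states can be added; the closed set is {p1, p3, p4, p6, p8, p12, p14}.

{p1, p3, p4, p6, p8, p12, p14}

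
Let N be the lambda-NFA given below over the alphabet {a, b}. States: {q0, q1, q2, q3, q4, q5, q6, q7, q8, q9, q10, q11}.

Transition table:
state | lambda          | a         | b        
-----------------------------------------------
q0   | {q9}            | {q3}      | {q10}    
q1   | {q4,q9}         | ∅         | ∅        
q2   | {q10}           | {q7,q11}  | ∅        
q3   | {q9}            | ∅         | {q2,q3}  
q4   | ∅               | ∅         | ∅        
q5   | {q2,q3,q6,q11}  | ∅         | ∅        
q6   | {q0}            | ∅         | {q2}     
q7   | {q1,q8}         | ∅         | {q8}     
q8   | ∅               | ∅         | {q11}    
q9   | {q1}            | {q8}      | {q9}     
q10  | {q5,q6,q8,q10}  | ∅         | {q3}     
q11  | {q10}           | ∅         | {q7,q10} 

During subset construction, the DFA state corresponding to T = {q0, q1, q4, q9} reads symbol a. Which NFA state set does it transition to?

q0 on a → {q3}.
q9 on a → {q8}.
No a-transition from q1, q4.
Union after reading a: {q3, q8}.
Now take the lambda-closure:
From q3 via lambda: add q9.
From q9 via lambda: add q1.
From q1 via lambda: add q4.
No new states can be added; the closed set is {q1, q3, q4, q8, q9}.

{q1, q3, q4, q8, q9}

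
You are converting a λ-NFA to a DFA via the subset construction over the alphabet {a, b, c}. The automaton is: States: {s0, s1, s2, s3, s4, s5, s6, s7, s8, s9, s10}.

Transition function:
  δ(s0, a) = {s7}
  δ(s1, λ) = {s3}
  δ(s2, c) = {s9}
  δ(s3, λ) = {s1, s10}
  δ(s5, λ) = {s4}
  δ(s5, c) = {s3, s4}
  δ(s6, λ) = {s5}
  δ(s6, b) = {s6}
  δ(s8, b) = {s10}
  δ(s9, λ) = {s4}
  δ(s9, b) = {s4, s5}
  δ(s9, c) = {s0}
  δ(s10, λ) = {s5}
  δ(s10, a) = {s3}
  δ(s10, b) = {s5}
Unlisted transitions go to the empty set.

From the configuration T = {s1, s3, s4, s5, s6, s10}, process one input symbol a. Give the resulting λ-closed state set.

{s1, s3, s4, s5, s10}

s10 on a → {s3}.
No a-transition from s1, s3, s4, s5, s6.
Union after reading a: {s3}.
Now take the λ-closure:
From s3 via λ: add s1, s10.
From s10 via λ: add s5.
From s5 via λ: add s4.
No new states can be added; the closed set is {s1, s3, s4, s5, s10}.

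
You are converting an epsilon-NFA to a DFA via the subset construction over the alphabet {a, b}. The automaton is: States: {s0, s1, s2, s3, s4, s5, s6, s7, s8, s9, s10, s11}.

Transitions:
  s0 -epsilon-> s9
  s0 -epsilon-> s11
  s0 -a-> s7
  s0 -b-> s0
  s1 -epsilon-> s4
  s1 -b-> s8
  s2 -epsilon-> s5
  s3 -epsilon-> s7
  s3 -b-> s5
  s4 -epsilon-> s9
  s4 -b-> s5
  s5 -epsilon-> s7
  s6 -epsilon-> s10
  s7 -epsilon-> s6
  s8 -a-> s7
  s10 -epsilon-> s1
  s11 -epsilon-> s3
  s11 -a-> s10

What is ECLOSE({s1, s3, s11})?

Start with {s1, s3, s11}.
From s1 via epsilon: add s4.
From s3 via epsilon: add s7.
From s4 via epsilon: add s9.
From s7 via epsilon: add s6.
From s6 via epsilon: add s10.
No new states can be added; the closed set is {s1, s3, s4, s6, s7, s9, s10, s11}.

{s1, s3, s4, s6, s7, s9, s10, s11}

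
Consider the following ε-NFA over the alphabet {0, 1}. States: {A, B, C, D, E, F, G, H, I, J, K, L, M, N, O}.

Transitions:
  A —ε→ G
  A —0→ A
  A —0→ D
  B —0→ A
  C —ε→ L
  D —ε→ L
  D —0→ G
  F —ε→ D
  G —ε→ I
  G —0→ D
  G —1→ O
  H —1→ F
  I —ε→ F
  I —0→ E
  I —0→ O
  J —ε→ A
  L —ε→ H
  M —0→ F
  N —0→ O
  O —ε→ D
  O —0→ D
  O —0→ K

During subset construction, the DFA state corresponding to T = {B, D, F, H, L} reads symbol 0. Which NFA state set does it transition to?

B on 0 → {A}.
D on 0 → {G}.
No 0-transition from F, H, L.
Union after reading 0: {A, G}.
Now take the ε-closure:
From G via ε: add I.
From I via ε: add F.
From F via ε: add D.
From D via ε: add L.
From L via ε: add H.
No new states can be added; the closed set is {A, D, F, G, H, I, L}.

{A, D, F, G, H, I, L}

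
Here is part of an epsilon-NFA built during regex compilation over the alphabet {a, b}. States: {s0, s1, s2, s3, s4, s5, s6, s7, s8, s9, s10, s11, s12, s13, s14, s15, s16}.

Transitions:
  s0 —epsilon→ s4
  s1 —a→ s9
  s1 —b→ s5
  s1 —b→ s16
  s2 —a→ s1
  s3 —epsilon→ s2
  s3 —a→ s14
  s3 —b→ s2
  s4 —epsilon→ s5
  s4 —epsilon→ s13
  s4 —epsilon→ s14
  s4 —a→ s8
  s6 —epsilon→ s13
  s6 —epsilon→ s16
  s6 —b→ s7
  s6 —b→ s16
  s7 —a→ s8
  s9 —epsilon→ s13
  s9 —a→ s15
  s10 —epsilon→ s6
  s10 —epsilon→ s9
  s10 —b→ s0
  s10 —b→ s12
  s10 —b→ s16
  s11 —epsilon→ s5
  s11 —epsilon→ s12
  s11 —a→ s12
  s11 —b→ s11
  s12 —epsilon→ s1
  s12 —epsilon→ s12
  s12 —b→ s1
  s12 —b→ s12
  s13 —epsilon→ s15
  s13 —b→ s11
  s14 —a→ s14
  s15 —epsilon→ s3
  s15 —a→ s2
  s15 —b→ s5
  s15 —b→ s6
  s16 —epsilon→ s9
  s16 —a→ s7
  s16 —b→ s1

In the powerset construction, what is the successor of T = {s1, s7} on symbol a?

{s2, s3, s8, s9, s13, s15}

s1 on a → {s9}.
s7 on a → {s8}.
Union after reading a: {s8, s9}.
Now take the epsilon-closure:
From s9 via epsilon: add s13.
From s13 via epsilon: add s15.
From s15 via epsilon: add s3.
From s3 via epsilon: add s2.
No new states can be added; the closed set is {s2, s3, s8, s9, s13, s15}.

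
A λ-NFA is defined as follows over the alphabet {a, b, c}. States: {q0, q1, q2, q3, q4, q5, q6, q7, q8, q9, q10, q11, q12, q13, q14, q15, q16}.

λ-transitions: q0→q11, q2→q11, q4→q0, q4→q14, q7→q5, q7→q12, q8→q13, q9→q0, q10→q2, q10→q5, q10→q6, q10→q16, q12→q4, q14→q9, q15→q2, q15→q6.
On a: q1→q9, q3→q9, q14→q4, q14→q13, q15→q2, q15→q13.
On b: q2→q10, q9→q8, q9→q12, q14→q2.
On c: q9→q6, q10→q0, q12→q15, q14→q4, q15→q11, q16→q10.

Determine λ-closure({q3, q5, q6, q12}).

{q0, q3, q4, q5, q6, q9, q11, q12, q14}

Start with {q3, q5, q6, q12}.
From q12 via λ: add q4.
From q4 via λ: add q0, q14.
From q0 via λ: add q11.
From q14 via λ: add q9.
No new states can be added; the closed set is {q0, q3, q4, q5, q6, q9, q11, q12, q14}.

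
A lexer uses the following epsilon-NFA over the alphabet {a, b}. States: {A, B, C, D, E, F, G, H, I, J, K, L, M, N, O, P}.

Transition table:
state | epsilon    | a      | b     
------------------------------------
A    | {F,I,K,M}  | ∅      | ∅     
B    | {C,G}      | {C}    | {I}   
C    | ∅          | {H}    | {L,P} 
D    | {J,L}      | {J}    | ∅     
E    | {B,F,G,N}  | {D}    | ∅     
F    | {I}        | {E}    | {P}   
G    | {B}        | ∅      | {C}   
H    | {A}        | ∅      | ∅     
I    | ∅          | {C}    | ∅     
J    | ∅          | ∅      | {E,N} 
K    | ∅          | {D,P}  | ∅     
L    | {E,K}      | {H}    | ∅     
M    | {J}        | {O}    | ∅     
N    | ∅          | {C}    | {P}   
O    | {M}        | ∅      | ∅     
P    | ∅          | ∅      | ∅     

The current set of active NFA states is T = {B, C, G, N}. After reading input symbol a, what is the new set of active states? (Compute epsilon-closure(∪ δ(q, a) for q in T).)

{A, C, F, H, I, J, K, M}

B on a → {C}.
C on a → {H}.
N on a → {C}.
No a-transition from G.
Union after reading a: {C, H}.
Now take the epsilon-closure:
From H via epsilon: add A.
From A via epsilon: add F, I, K, M.
From M via epsilon: add J.
No new states can be added; the closed set is {A, C, F, H, I, J, K, M}.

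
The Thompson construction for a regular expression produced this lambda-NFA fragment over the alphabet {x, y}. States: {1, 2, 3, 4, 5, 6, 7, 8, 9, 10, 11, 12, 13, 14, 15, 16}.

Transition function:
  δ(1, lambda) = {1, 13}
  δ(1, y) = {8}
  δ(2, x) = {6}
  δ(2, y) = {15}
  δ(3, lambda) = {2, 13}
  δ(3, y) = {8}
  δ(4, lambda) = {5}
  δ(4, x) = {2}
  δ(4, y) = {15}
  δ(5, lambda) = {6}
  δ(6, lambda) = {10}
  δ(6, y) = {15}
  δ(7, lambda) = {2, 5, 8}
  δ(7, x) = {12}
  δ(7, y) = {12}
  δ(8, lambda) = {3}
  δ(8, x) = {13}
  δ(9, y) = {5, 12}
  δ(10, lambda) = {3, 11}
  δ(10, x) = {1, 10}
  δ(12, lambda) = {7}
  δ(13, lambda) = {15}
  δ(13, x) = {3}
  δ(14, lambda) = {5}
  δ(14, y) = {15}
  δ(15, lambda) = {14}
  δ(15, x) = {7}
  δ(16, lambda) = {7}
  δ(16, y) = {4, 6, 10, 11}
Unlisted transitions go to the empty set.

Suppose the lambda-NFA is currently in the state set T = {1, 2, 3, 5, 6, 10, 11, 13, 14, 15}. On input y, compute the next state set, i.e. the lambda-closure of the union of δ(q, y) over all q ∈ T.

{2, 3, 5, 6, 8, 10, 11, 13, 14, 15}

1 on y → {8}.
2 on y → {15}.
3 on y → {8}.
6 on y → {15}.
14 on y → {15}.
No y-transition from 5, 10, 11, 13, 15.
Union after reading y: {8, 15}.
Now take the lambda-closure:
From 8 via lambda: add 3.
From 15 via lambda: add 14.
From 3 via lambda: add 2, 13.
From 14 via lambda: add 5.
From 5 via lambda: add 6.
From 6 via lambda: add 10.
From 10 via lambda: add 11.
No new states can be added; the closed set is {2, 3, 5, 6, 8, 10, 11, 13, 14, 15}.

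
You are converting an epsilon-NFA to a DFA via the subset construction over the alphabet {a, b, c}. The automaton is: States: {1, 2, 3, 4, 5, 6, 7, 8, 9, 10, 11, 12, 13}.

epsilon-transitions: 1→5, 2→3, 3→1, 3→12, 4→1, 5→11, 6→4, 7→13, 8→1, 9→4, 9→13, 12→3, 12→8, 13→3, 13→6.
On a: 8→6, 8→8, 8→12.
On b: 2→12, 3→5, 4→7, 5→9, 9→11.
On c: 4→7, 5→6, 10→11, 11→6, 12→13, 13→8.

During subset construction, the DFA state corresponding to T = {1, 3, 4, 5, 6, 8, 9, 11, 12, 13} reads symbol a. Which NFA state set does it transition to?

8 on a → {6, 8, 12}.
No a-transition from 1, 3, 4, 5, 6, 9, 11, 12, 13.
Union after reading a: {6, 8, 12}.
Now take the epsilon-closure:
From 6 via epsilon: add 4.
From 8 via epsilon: add 1.
From 12 via epsilon: add 3.
From 1 via epsilon: add 5.
From 5 via epsilon: add 11.
No new states can be added; the closed set is {1, 3, 4, 5, 6, 8, 11, 12}.

{1, 3, 4, 5, 6, 8, 11, 12}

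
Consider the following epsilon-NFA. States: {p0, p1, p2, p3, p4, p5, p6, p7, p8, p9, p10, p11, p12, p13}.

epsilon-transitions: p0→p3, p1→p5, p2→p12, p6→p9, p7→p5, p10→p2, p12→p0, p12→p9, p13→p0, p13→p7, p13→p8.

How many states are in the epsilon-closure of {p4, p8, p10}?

Start with {p4, p8, p10}.
From p10 via epsilon: add p2.
From p2 via epsilon: add p12.
From p12 via epsilon: add p0, p9.
From p0 via epsilon: add p3.
epsilon-closure = {p0, p2, p3, p4, p8, p9, p10, p12}, which has 8 states.

8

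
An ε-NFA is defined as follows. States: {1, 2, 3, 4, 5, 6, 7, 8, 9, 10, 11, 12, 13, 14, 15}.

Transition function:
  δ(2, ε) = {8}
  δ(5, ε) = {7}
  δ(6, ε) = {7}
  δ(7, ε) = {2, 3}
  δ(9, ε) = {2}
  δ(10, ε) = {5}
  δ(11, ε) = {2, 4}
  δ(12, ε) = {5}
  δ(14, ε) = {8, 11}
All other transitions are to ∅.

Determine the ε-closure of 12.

{2, 3, 5, 7, 8, 12}

Start with {12}.
From 12 via ε: add 5.
From 5 via ε: add 7.
From 7 via ε: add 2, 3.
From 2 via ε: add 8.
No new states can be added; the closed set is {2, 3, 5, 7, 8, 12}.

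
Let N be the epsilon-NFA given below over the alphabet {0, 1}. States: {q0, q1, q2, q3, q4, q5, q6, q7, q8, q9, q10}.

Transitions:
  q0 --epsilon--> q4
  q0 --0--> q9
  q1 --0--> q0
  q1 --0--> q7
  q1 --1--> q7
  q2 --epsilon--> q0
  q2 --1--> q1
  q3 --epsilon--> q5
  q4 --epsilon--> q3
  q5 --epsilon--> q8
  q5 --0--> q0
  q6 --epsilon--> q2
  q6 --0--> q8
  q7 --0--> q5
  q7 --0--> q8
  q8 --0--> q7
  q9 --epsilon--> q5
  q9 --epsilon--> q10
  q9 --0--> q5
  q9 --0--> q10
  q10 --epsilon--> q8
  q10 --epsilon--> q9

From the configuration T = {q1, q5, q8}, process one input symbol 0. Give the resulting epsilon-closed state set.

{q0, q3, q4, q5, q7, q8}

q1 on 0 → {q0, q7}.
q5 on 0 → {q0}.
q8 on 0 → {q7}.
Union after reading 0: {q0, q7}.
Now take the epsilon-closure:
From q0 via epsilon: add q4.
From q4 via epsilon: add q3.
From q3 via epsilon: add q5.
From q5 via epsilon: add q8.
No new states can be added; the closed set is {q0, q3, q4, q5, q7, q8}.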